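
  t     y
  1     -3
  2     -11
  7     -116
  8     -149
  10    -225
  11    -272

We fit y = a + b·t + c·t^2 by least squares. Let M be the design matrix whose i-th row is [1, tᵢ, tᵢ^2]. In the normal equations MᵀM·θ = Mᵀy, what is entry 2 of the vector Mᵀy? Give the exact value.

Entry 2 ↔ basis t, so (Mᵀy)_{2} = Σᵢ (t)·yᵢ = (1)·(-3) + (2)·(-11) + (7)·(-116) + (8)·(-149) + (10)·(-225) + (11)·(-272) = -7271.

-7271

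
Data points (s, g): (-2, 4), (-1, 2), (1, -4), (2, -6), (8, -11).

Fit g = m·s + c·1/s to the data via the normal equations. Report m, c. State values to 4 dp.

Compute the Gram sums: Σs·s = 74, Σs·1/s = 5, Σ1/s·1/s = 161/64.
Moment sums: Σs·g = -114, Σ1/s·g = -99/8.
XᵀX·[m, c]ᵀ = Xᵀg becomes [[74, 5]; [5, 161/64]]·[m, c]ᵀ = [-114, -99/8]ᵀ.
Eliminating c: (161/64)·(row 1) − 5·(row 2) gives (5157/32)·m = (161/64)·(-114) − 5·(-99/8) = -7197/32, so m = -2399/1719.
Then c = ((-99/8) − 5·(-2399/1719))/(161/64) = -3688/1719.

m = -1.3956, c = -2.1454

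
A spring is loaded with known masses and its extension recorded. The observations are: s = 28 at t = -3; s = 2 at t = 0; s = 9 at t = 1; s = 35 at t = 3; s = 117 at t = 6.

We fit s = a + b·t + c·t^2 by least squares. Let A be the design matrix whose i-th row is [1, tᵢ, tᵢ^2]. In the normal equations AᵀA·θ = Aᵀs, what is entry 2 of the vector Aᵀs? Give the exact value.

732

Entry 2 ↔ basis t, so (Aᵀs)_{2} = Σᵢ (t)·sᵢ = (-3)·(28) + (0)·(2) + (1)·(9) + (3)·(35) + (6)·(117) = 732.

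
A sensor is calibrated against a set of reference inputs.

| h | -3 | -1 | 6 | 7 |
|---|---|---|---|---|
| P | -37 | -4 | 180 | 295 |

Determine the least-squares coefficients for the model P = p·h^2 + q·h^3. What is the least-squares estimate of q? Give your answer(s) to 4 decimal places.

q = 1.0154

Sums needed: Σh^2·h^2 = 3779, Σh^2·h^3 = 24339, Σh^3·h^3 = 165035.
And Σh^2·P = 20598, Σh^3·P = 141068.
det = 3779·165035 − 24339² = 31280344.
p = (20598·165035 − 24339·141068)/31280344 = -17031561/15640172; q = (3779·141068 − 24339·20598)/31280344 = 15880625/15640172.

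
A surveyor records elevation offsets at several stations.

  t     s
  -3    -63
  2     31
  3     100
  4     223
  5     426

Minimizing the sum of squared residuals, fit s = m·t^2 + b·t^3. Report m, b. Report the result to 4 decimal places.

m = 1.9926, b = 3.0052

Entries of MᵀM: Σt^2·t^2 = 1059, Σt^2·t^3 = 4181, Σt^3·t^3 = 21243.
Moment sums: Σt^2·s = 14675, Σt^3·s = 72171.
Normal equations: [[1059, 4181]; [4181, 21243]]·[m, b]ᵀ = [14675, 72171]ᵀ.
Determinant 1059·21243 − 4181² = 5015576.
m = (14675·21243 − 4181·72171)/5015576 = 4997037/2507788; b = (1059·72171 − 4181·14675)/5015576 = 7536457/2507788.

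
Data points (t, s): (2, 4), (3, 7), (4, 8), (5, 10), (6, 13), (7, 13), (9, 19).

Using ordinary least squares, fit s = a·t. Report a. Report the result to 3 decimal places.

a = 2.050

Sums needed: Σt·t = 220.
And Σt·s = 451.
Normal equations: [[220]]·[a]ᵀ = [451]ᵀ.
a = 451/220 = 2.05.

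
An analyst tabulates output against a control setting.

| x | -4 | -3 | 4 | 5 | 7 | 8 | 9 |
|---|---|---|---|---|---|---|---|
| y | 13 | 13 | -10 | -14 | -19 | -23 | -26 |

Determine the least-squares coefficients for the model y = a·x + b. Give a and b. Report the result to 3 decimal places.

Normal-equation sums: Σx·x = 260, Σx = 26, Σ1 = 7.
For Mᵀy: Σx·y = -752, Σy = -66.
Normal equations: [[260, 26]; [26, 7]]·[a, b]ᵀ = [-752, -66]ᵀ.
det = 260·7 − 26² = 1144.
a = ((-752)·7 − 26·(-66))/1144 = -887/286; b = (260·(-66) − 26·(-752))/1144 = 23/11.

a = -3.101, b = 2.091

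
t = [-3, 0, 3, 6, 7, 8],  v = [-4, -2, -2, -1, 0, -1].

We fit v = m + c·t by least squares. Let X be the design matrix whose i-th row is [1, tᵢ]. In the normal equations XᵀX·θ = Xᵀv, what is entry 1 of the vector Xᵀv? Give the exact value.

-10

Entry 1 ↔ basis 1, so (Xᵀv)_{1} = Σᵢ vᵢ = (1)·(-4) + (1)·(-2) + (1)·(-2) + (1)·(-1) + (1)·(0) + (1)·(-1) = -10.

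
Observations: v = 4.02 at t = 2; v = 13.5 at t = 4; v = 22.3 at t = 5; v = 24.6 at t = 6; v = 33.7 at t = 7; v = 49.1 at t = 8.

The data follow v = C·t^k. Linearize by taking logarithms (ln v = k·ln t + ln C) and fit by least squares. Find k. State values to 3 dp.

k = 1.745

With ln vᵢ as the transformed response and ln tᵢ as the regressor:
Sums: Σln t = 9.5060, Σ(ln t)² = 16.3136, Σln v = 17.7127, Σln t·ln v = 30.2494.
Normal system: [[16.3136, 9.5060]; [9.5060, 6]]·[k, ln C]ᵀ = [30.2494, 17.7127]ᵀ.
Slope k = (n·Σln t·ln v − Σln t·Σln v)/(n·Σ(ln t)² − (Σln t)²) = (6·30.2494 − 9.5060·17.7127)/7.5177 = 1.74523; ln C = (Σln v − k·Σln t)/n = 0.18708.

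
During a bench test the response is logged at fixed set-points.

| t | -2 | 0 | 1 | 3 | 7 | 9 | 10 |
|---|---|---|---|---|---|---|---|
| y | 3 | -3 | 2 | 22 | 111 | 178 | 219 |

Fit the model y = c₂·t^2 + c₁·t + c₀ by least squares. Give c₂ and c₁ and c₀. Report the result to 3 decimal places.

c₂ = 2.022, c₁ = 1.871, c₀ = -1.949

From the data, Σt^2·t^2 = 19060, Σt^2·t = 2092, Σt^2 = 244, Σt·t = 244, Σt = 28, Σ1 = 7.
Right-hand side: Σt^2·y = 41969, Σt·y = 4631, Σy = 532.
So AᵀA·[c₂, c₁, c₀]ᵀ = Aᵀy: [[19060, 2092, 244]; [2092, 244, 28]; [244, 28, 7]]·[c₂, c₁, c₀]ᵀ = [41969, 4631, 532]ᵀ.
Solving the 3×3 system (Gaussian elimination) gives c₂ = 2723/1347, c₁ = 10081/5388, c₀ = -875/449.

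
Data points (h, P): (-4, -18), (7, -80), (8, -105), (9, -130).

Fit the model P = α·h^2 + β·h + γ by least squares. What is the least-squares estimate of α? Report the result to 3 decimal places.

AᵀA·[α, β, γ]ᵀ = AᵀP reads: 13314·α + 1520·β + 210·γ = -21458;  1520·α + 210·β + 20·γ = -2498;  210·α + 20·β + 4·γ = -333.
(Σh^2·h^2 = 13314, Σh^2·h = 1520, Σh^2 = 210, Σh·h = 210, Σh = 20, Σ1 = 4, Σh^2·P = -21458, Σh·P = -2498, ΣP = -333.)
Row-reducing yields α = -9159/6178, β = -19126/15445, γ = 4781/6178.

α = -1.483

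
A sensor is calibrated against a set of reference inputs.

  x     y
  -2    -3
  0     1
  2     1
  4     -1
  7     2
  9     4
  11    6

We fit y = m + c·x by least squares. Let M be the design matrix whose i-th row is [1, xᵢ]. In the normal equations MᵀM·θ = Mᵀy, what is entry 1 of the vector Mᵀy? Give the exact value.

Entry 1 ↔ basis 1, so (Mᵀy)_{1} = Σᵢ yᵢ = (1)·(-3) + (1)·(1) + (1)·(1) + (1)·(-1) + (1)·(2) + (1)·(4) + (1)·(6) = 10.

10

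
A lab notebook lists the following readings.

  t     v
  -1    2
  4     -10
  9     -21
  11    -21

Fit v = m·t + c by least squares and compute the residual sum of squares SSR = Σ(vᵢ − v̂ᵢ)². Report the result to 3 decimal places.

Setting ∂/∂m … = 0 gives: 219·m + 23·c = -462;  23·m + 4·c = -50.
Determinant 219·4 − 23² = 347.
m = ((-462)·4 − 23·(-50))/347 = -698/347; c = (219·(-50) − 23·(-462))/347 = -324/347.
Residuals: 320/347, -354/347, -681/347, 715/347; SSR = 3466/347.

SSR = 9.988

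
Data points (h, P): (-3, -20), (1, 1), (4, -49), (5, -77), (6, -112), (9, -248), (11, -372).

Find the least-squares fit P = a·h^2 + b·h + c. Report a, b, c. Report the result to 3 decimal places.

With design matrix X, XᵀX = [[23461, 2439, 289]; [2439, 289, 33]; [289, 33, 7]] and XᵀP = [-72020, -7516, -877]ᵀ.
Inverting the 3×3 Gram matrix, [a, b, c]ᵀ = [-3982643/1327722, -505107/442574, 2612659/663861]ᵀ.

a = -3.000, b = -1.141, c = 3.936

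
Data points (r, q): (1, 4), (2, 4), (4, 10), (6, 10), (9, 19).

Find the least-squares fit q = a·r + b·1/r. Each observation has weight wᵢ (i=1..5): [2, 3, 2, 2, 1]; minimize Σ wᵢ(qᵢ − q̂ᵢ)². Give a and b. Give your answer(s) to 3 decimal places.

a = 1.939, b = 1.718

Normal-equation sums: Σwᵢ·r·r = 199, Σwᵢ·r·1/r = 10, Σwᵢ·1/r·1/r = 1907/648.
Right-hand side: Σwᵢ·r·q = 403, Σwᵢ·1/r·q = 220/9.
AᵀWA·[a, b]ᵀ = AᵀWq becomes [[199, 10]; [10, 1907/648]]·[a, b]ᵀ = [403, 220/9]ᵀ.
Determinant 199·(1907/648) − 10² = 314693/648.
a = (403·(1907/648) − 10·(220/9))/(314693/648) = 610121/314693; b = (199·(220/9) − 10·403)/(314693/648) = 540720/314693.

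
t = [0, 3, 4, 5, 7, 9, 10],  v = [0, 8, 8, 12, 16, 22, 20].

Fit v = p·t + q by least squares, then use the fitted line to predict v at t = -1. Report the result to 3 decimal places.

v̂ = -1.593

MᵀM·[p, q]ᵀ = Mᵀv reads: 280·p + 38·q = 626;  38·p + 7·q = 86.
Δ = 280·7 − 38² = 516.
p = (626·7 − 38·86)/516 = 557/258; q = (280·86 − 38·626)/516 = 73/129.
At t = -1: v̂ = (557/258)·(-1) + (73/129)·(1) = -137/86.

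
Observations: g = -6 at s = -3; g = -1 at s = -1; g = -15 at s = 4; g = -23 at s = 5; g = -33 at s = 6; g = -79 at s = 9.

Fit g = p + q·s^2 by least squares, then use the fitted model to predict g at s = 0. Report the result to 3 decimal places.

Setting ∂/∂p … = 0 gives: 6·p + 168·q = -157;  168·p + 8820·q = -8457.
Δ = 6·8820 − 168² = 24696.
p = ((-157)·8820 − 168·(-8457))/24696 = 143/98; q = (6·(-8457) − 168·(-157))/24696 = -4061/4116.
At s = 0: ĝ = (143/98)·(1) + (-4061/4116)·(0) = 143/98.

ĝ = 1.459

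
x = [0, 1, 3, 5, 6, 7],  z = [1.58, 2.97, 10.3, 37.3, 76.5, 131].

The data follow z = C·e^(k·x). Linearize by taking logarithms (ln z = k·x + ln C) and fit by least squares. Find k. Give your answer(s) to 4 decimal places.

Taking logs, ln z = k·x + ln C, so regress ln z on x.
Σx = 22.0000, Σ(x)² = 120.0000, Σln z = 16.7096, Σx·ln z = 86.3301.
Normal system: [[120.0000, 22.0000]; [22.0000, 6]]·[k, ln C]ᵀ = [86.3301, 16.7096]ᵀ.
Solving (det = 236.0000): k = 0.63716, ln C = 0.44869.

k = 0.6372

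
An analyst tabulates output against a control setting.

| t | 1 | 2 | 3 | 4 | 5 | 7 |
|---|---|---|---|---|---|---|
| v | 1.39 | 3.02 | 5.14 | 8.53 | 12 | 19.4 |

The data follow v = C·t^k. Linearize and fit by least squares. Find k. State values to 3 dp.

Linearized form: ln v = k·ln t + ln C. From the 6 transformed points,
Σln t = 6.7334, Σ(ln t)² = 9.9861, Σln v = 10.6654, Σln t·ln v = 15.3057.
Normal system: [[9.9861, 6.7334]; [6.7334, 6]]·[k, ln C]ᵀ = [15.3057, 10.6654]ᵀ.
Slope k = (n·Σln t·ln v − Σln t·Σln v)/(n·Σ(ln t)² − (Σln t)²) = (6·15.3057 − 6.7334·10.6654)/14.5777 = 1.37332; ln C = (Σln v − k·Σln t)/n = 0.23638.

k = 1.373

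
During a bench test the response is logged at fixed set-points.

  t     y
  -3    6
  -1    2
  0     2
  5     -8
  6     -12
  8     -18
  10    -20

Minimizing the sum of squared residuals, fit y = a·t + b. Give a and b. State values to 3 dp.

Compute the Gram sums: Σt·t = 235, Σt = 25, Σ1 = 7.
Right-hand side: Σt·y = -476, Σy = -48.
So MᵀM·[a, b]ᵀ = Mᵀy: [[235, 25]; [25, 7]]·[a, b]ᵀ = [-476, -48]ᵀ.
Δ = 235·7 − 25² = 1020.
a = ((-476)·7 − 25·(-48))/1020 = -533/255; b = (235·(-48) − 25·(-476))/1020 = 31/51.

a = -2.090, b = 0.608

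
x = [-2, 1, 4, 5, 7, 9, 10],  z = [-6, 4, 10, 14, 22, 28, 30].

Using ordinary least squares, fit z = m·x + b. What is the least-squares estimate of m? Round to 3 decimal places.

m = 3.036

Entries of AᵀA: Σx·x = 276, Σx = 34, Σ1 = 7.
Moment sums: Σx·z = 832, Σz = 102.
AᵀA·[m, b]ᵀ = Aᵀz becomes [[276, 34]; [34, 7]]·[m, b]ᵀ = [832, 102]ᵀ.
Eliminating b: 7·(row 1) − 34·(row 2) gives 776·m = 7·832 − 34·102 = 2356, so m = 589/194.
Then b = (102 − 34·(589/194))/7 = -17/97.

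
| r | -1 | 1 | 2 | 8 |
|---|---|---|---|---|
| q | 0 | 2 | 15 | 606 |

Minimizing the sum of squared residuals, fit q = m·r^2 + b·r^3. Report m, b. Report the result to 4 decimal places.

Compute the Gram sums: Σr^2·r^2 = 4114, Σr^2·r^3 = 32800, Σr^3·r^3 = 262210.
And Σr^2·q = 38846, Σr^3·q = 310394.
det = 4114·262210 − 32800² = 2891940.
m = (38846·262210 − 32800·310394)/2891940 = 81441/48199; b = (4114·310394 − 32800·38846)/2891940 = 234343/240995.

m = 1.6897, b = 0.9724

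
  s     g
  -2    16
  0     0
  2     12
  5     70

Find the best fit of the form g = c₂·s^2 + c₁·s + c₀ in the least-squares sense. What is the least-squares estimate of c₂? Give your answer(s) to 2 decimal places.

Sums needed: Σs^2·s^2 = 657, Σs^2·s = 125, Σs^2 = 33, Σs·s = 33, Σs = 5, Σ1 = 4.
Right-hand side: Σs^2·g = 1862, Σs·g = 342, Σg = 98.
Normal equations: [[657, 125, 33]; [125, 33, 5]; [33, 5, 4]]·[c₂, c₁, c₀]ᵀ = [1862, 342, 98]ᵀ.
Solving the 3×3 system (Gaussian elimination) gives c₂ = 4899/1639, c₁ = -1889/1639, c₀ = 2100/1639.

c₂ = 2.99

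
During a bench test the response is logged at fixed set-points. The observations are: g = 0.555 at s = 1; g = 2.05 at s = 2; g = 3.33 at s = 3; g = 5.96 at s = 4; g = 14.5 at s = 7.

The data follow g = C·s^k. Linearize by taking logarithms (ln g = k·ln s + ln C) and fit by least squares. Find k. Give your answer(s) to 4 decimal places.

k = 1.6611

Let Y = ln g. Fitting Y = k·ln s + ln C by least squares:
Over the data: Σln s = 5.1240, Σ(ln s)² = 7.3958, Σln g = 5.7912, Σln s·ln g = 9.4975.
Normal system: [[7.3958, 5.1240]; [5.1240, 5]]·[k, ln C]ᵀ = [9.4975, 5.7912]ᵀ.
Solving (det = 10.7239): k = 1.66107, ln C = -0.54400.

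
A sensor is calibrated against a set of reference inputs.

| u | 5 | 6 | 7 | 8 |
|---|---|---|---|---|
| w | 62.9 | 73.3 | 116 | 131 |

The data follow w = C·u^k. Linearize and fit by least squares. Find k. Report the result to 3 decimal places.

k = 1.693

With ln wᵢ as the transformed response and ln uᵢ as the regressor:
Sums: Σln u = 7.4265, Σ(ln u)² = 13.9113, Σln w = 18.0649, Σln u·ln w = 33.7481.
Normal system: [[13.9113, 7.4265]; [7.4265, 4]]·[k, ln C]ᵀ = [33.7481, 18.0649]ᵀ.
Solving (det = 0.4917): k = 1.69345, ln C = 1.37210.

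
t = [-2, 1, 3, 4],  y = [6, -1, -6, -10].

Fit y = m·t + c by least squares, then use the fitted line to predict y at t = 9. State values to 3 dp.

The normal system MᵀM·[m, c]ᵀ = Mᵀy is [[30, 6]; [6, 4]]·[m, c]ᵀ = [-71, -11]ᵀ.
Eliminating c: 4·(row 1) − 6·(row 2) gives 84·m = 4·(-71) − 6·(-11) = -218, so m = -109/42.
Then c = ((-11) − 6·(-109/42))/4 = 8/7.
At t = 9: ŷ = (-109/42)·(9) + (8/7)·(1) = -311/14.

ŷ = -22.214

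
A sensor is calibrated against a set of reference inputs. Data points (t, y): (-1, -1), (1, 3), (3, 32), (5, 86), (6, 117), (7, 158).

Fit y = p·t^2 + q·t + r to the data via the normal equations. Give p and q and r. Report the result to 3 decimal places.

The normal system AᵀA·[p, q, r]ᵀ = Aᵀy is [[4405, 711, 121]; [711, 121, 21]; [121, 21, 6]]·[p, q, r]ᵀ = [14394, 2338, 395]ᵀ.
Inverting the 3×3 Gram matrix, [p, q, r]ᵀ = [18379/6404, 87901/32020, -26443/16010]ᵀ.

p = 2.870, q = 2.745, r = -1.652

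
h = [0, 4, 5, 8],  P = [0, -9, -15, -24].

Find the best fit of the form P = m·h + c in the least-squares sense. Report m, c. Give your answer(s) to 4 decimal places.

m = -3.0229, c = 0.8473

MᵀM·[m, c]ᵀ = MᵀP reads: 105·m + 17·c = -303;  17·m + 4·c = -48.
(Σh·h = 105, Σh = 17, Σ1 = 4, Σh·P = -303, ΣP = -48.)
Δ = 105·4 − 17² = 131.
m = ((-303)·4 − 17·(-48))/131 = -396/131; c = (105·(-48) − 17·(-303))/131 = 111/131.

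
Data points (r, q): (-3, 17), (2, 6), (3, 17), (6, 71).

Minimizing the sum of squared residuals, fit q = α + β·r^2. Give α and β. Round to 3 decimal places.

Entries of AᵀA: Σ1 = 4, Σr^2 = 58, Σr^2·r^2 = 1474.
For Aᵀq: Σq = 111, Σr^2·q = 2886.
So AᵀA·[α, β]ᵀ = Aᵀq: [[4, 58]; [58, 1474]]·[α, β]ᵀ = [111, 2886]ᵀ.
Eliminating β: 1474·(row 1) − 58·(row 2) gives 2532·α = 1474·111 − 58·2886 = -3774, so α = -629/422.
Then β = (2886 − 58·(-629/422))/1474 = 851/422.

α = -1.491, β = 2.017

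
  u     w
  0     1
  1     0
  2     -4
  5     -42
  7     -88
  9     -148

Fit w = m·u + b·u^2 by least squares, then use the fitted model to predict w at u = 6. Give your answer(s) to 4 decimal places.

ŵ = -62.5555

Compute the Gram sums: Σu·u = 160, Σu·u^2 = 1206, Σu^2·u^2 = 9604.
For Xᵀw: Σu·w = -2166, Σu^2·w = -17366.
Normal equations: [[160, 1206]; [1206, 9604]]·[m, b]ᵀ = [-2166, -17366]ᵀ.
Eliminating b: 9604·(row 1) − 1206·(row 2) gives 82204·m = 9604·(-2166) − 1206·(-17366) = 141132, so m = 35283/20551.
Then b = ((-17366) − 1206·(35283/20551))/9604 = -41591/20551.
At u = 6: ŵ = (35283/20551)·(6) + (-41591/20551)·(36) = -1285578/20551.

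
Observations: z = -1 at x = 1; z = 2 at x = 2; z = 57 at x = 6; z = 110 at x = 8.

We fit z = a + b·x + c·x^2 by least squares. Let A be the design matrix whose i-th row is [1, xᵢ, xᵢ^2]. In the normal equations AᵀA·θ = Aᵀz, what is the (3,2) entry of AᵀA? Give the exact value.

Row 3 ↔ basis x^2, column 2 ↔ basis x, so (AᵀA)_{3,2} = Σᵢ (x^2)·(x) = (1)·(1) + (4)·(2) + (36)·(6) + (64)·(8) = 737.

737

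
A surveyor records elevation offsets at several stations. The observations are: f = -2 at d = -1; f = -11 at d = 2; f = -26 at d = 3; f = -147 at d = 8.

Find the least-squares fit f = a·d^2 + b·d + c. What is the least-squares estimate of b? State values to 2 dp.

b = -1.53

Compute the Gram sums: Σd^2·d^2 = 4194, Σd^2·d = 546, Σd^2 = 78, Σd·d = 78, Σd = 12, Σ1 = 4.
And Σd^2·f = -9688, Σd·f = -1274, Σf = -186.
Row-reducing yields a = -5195/2487, b = -3806/2487, c = -975/829.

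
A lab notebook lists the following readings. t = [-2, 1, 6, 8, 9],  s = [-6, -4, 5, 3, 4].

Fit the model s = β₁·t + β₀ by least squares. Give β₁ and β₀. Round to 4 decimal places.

Compute the Gram sums: Σt·t = 186, Σt = 22, Σ1 = 5.
And Σt·s = 98, Σs = 2.
Eliminating β₀: 5·(row 1) − 22·(row 2) gives 446·β₁ = 5·98 − 22·2 = 446, so β₁ = 1.
Then β₀ = (2 − 22·1)/5 = -4.

β₁ = 1.0000, β₀ = -4.0000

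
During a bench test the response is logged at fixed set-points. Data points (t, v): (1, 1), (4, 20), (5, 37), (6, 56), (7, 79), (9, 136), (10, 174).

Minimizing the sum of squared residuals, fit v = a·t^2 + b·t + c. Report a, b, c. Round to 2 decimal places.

a = 2.06, b = -3.51, c = 2.29

MᵀM·[a, b, c]ᵀ = Mᵀv reads: 21140·a + 2478·b + 308·c = 35549;  2478·a + 308·b + 42·c = 4119;  308·a + 42·b + 7·c = 503.
(Σt^2·t^2 = 21140, Σt^2·t = 2478, Σt^2 = 308, Σt·t = 308, Σt = 42, Σ1 = 7, Σt^2·v = 35549, Σt·v = 4119, Σv = 503.)
Row-reducing yields a = 589/286, b = -7023/2002, c = 2292/1001.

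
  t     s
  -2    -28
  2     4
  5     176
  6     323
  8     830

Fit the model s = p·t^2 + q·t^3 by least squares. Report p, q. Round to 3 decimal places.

p = -2.936, q = 1.988

Normal-equation sums: Σt^2·t^2 = 6049, Σt^2·t^3 = 43669, Σt^3·t^3 = 324553.
Moment sums: Σt^2·s = 69052, Σt^3·s = 516984.
MᵀM·[p, q]ᵀ = Mᵀs becomes [[6049, 43669]; [43669, 324553]]·[p, q]ᵀ = [69052, 516984]ᵀ.
Eliminating q: 324553·(row 1) − 43669·(row 2) gives 56239536·p = 324553·69052 − 43669·516984 = -165140540, so p = -41285135/14059884.
Then q = (516984 − 43669·(-41285135/14059884))/324553 = 27951107/14059884.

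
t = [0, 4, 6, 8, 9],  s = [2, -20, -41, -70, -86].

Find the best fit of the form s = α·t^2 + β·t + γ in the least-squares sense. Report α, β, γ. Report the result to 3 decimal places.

α = -0.864, β = -2.028, γ = 2.005

Setting ∂/∂α … = 0 gives: 12209·α + 1521·β + 197·γ = -13242;  1521·α + 197·β + 27·γ = -1660;  197·α + 27·β + 5·γ = -215.
(Σt^2·t^2 = 12209, Σt^2·t = 1521, Σt^2 = 197, Σt·t = 197, Σt = 27, Σ1 = 5, Σt^2·s = -13242, Σt·s = -1660, Σs = -215.)
Row-reducing yields α = -40331/46662, β = -31543/15554, γ = 46786/23331.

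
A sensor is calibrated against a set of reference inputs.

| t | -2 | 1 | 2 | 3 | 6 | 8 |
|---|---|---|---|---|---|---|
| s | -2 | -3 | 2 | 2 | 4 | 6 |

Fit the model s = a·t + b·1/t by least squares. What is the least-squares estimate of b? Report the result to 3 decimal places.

From the data, Σt·t = 118, Σt·1/t = 6, Σ1/t·1/t = 953/576.
For Mᵀs: Σt·s = 83, Σ1/t·s = 13/12.
So MᵀM·[a, b]ᵀ = Mᵀs: [[118, 6]; [6, 953/576]]·[a, b]ᵀ = [83, 13/12]ᵀ.
Determinant 118·(953/576) − 6² = 45859/288.
a = (83·(953/576) − 6·(13/12))/(45859/288) = 75355/91718; b = (118·(13/12) − 6·83)/(45859/288) = -106608/45859.

b = -2.325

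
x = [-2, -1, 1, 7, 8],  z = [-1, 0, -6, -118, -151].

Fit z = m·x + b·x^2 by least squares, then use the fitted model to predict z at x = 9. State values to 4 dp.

ẑ = -187.2341

Setting ∂/∂m … = 0 gives: 119·m + 847·b = -2038;  847·m + 6515·b = -15456.
(Σx·x = 119, Σx·x^2 = 847, Σx^2·x^2 = 6515, Σx·z = -2038, Σx^2·z = -15456.)
Δ = 119·6515 − 847² = 57876.
m = ((-2038)·6515 − 847·(-15456))/57876 = -93169/28938; b = (119·(-15456) − 847·(-2038))/57876 = -8077/4134.
At x = 9: ẑ = (-93169/28938)·(9) + (-8077/4134)·(81) = -903030/4823.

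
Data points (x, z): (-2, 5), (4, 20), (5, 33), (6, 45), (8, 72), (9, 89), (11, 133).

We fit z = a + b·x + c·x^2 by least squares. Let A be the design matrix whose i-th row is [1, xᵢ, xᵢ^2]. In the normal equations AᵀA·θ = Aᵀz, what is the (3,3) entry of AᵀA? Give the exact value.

Row 3 ↔ basis x^2, column 3 ↔ basis x^2, so (AᵀA)_{3,3} = Σᵢ (x^2)·(x^2) = (4)·(4) + (16)·(16) + (25)·(25) + (36)·(36) + (64)·(64) + (81)·(81) + (121)·(121) = 27491.

27491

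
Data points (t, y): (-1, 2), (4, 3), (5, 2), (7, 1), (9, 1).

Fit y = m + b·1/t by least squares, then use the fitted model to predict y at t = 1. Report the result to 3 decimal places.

Compute the Gram sums: Σ1 = 5, Σ1/t = -373/1260, Σ1/t·1/t = 1802329/1587600.
And Σy = 9, Σ1/t·y = -751/1260.
Δ = 5·(1802329/1587600) − (-373/1260)² = 2218129/396900.
m = (9·(1802329/1587600) − (-373/1260)·(-751/1260))/(2218129/396900) = 7970419/4436258; b = (5·(-751/1260) − (-373/1260)·9)/(2218129/396900) = -125370/2218129.
At t = 1: ŷ = (7970419/4436258)·(1) + (-125370/2218129)·(1) = 7719679/4436258.

ŷ = 1.740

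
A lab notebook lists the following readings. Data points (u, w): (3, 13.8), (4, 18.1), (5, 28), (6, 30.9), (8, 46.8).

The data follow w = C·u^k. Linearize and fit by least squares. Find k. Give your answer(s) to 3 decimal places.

With ln wᵢ as the transformed response and ln uᵢ as the regressor:
Σln u = 7.9655, Σ(ln u)² = 13.2535, Σln w = 16.1294, Σln u·ln w = 26.4054.
Normal system: [[13.2535, 7.9655]; [7.9655, 5]]·[k, ln C]ᵀ = [26.4054, 16.1294]ᵀ.
Solving (det = 2.8177): k = 1.25899, ln C = 1.22017.

k = 1.259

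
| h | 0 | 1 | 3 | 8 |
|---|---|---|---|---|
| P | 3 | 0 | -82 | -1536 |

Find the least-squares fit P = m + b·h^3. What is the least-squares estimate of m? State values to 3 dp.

With design matrix X, XᵀX = [[4, 540]; [540, 262874]] and XᵀP = [-1615, -788646]ᵀ.
Determinant 4·262874 − 540² = 759896.
m = ((-1615)·262874 − 540·(-788646))/759896 = 663665/379948; b = (4·(-788646) − 540·(-1615))/759896 = -570621/189974.

m = 1.747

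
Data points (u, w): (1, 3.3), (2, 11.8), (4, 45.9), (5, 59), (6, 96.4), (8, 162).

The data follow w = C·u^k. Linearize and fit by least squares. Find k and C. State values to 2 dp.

Linearized form: ln w = k·ln u + ln C. From the 6 transformed points,
AᵀA = [[12.5270, 7.5601]; [7.5601, 6]], rhs = [32.3429, 21.2221]ᵀ  (here Σln u = 7.5601, Σ(ln u)² = 12.5270, Σln w = 21.2221, Σln u·ln w = 32.3429).
Slope k = (n·Σln u·ln w − Σln u·Σln w)/(n·Σ(ln u)² − (Σln u)²) = (6·32.3429 − 7.5601·21.2221)/18.0074 = 1.86682; ln C = (Σln w − k·Σln u)/n = 1.18480, so C = exp(1.18480) = 3.27003.

k = 1.87, C = 3.27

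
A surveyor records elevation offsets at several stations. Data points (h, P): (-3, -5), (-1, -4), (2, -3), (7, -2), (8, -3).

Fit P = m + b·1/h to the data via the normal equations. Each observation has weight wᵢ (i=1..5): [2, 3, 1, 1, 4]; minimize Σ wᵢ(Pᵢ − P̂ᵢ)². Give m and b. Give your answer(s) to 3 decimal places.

m = -3.306, b = 1.041

The normal system XᵀWX·[m, b]ᵀ = XᵀWP is [[11, -53/21]; [-53/21, 25085/7056]]·[m, b]ᵀ = [-39, 253/21]ᵀ.
Eliminating b: (25085/7056)·(row 1) − (-53/21)·(row 2) gives (76997/2352)·m = (25085/7056)·(-39) − (-53/21)·(253/21) = -763771/7056, so m = -763771/230991.
Then b = ((253/21) − (-53/21)·(-763771/230991))/(25085/7056) = 80192/76997.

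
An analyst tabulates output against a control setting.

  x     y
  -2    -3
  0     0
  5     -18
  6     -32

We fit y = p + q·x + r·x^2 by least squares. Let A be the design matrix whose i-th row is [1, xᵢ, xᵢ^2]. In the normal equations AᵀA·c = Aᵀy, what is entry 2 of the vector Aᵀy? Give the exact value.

-276

Entry 2 ↔ basis x, so (Aᵀy)_{2} = Σᵢ (x)·yᵢ = (-2)·(-3) + (0)·(0) + (5)·(-18) + (6)·(-32) = -276.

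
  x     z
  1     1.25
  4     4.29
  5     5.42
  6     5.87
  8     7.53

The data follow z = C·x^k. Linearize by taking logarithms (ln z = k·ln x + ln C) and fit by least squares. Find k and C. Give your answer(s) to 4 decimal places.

k = 0.8706, C = 1.2661

Let Y = ln z. Fitting Y = k·ln x + ln C by least squares:
AᵀA = [[12.0466, 6.8669]; [6.8669, 5]], rhs = [12.1083, 7.1583]ᵀ  (here Σln x = 6.8669, Σ(ln x)² = 12.0466, Σln z = 7.1583, Σln x·ln z = 12.1083).
Solving (det = 13.0781): k = 0.87061, ln C = 0.23597, so C = exp(0.23597) = 1.26614.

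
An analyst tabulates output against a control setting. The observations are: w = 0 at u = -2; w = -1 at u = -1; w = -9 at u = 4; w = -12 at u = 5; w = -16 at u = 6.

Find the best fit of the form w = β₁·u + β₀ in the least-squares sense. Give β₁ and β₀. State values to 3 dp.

β₁ = -1.876, β₀ = -3.098

Sums needed: Σu·u = 82, Σu = 12, Σ1 = 5.
Moment sums: Σu·w = -191, Σw = -38.
Normal equations: [[82, 12]; [12, 5]]·[β₁, β₀]ᵀ = [-191, -38]ᵀ.
Eliminating β₀: 5·(row 1) − 12·(row 2) gives 266·β₁ = 5·(-191) − 12·(-38) = -499, so β₁ = -499/266.
Then β₀ = ((-38) − 12·(-499/266))/5 = -412/133.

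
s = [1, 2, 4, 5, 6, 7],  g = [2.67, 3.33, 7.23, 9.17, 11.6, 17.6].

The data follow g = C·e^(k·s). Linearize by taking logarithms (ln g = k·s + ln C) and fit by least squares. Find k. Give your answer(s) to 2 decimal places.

Let Y = ln g. Fitting Y = k·s + ln C by least squares:
Σs = 25.0000, Σ(s)² = 131.0000, Σln g = 11.6981, Σs·ln g = 57.1620.
Equations: 131.0000·k + 25.0000·ln C = 57.1620;  25.0000·k + 6·ln C = 11.6981.
Solving (det = 161.0000): k = 0.31378, ln C = 0.64227.

k = 0.31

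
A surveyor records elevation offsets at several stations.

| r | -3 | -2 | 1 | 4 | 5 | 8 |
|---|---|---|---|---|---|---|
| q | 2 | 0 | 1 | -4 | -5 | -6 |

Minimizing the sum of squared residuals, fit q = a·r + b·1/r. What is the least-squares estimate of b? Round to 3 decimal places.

With design matrix X, XᵀX = [[119, 6]; [6, 21301/14400]] and Xᵀq = [-94, -29/12]ᵀ.
Eliminating b: (21301/14400)·(row 1) − 6·(row 2) gives (2016419/14400)·a = (21301/14400)·(-94) − 6·(-29/12) = -896747/7200, so a = -1793494/2016419.
Then b = ((-29/12) − 6·(-1793494/2016419))/(21301/14400) = 3980400/2016419.

b = 1.974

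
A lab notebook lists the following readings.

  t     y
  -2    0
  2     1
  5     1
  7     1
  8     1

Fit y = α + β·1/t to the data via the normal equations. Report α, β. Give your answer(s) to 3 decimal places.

α = 0.696, β = 1.115

With design matrix M, MᵀM = [[5, 131/280]; [131/280, 45161/78400]] and Mᵀy = [4, 271/280]ᵀ.
det = 5·(45161/78400) − (131/280)² = 52161/19600.
α = (4·(45161/78400) − (131/280)·(271/280))/(52161/19600) = 48381/69548; β = (5·(271/280) − (131/280)·4)/(52161/19600) = 19390/17387.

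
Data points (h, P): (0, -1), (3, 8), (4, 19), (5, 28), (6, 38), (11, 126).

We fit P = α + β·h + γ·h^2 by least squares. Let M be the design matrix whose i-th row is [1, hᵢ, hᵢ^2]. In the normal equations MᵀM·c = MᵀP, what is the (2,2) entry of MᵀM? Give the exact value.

Row 2 ↔ basis h, column 2 ↔ basis h, so (MᵀM)_{2,2} = Σᵢ (h)·(h) = (0)·(0) + (3)·(3) + (4)·(4) + (5)·(5) + (6)·(6) + (11)·(11) = 207.

207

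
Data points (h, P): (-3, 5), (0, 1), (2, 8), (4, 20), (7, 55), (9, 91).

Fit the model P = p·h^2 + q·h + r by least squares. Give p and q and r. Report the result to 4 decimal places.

The normal system XᵀX·[p, q, r]ᵀ = XᵀP is [[9315, 1117, 159]; [1117, 159, 19]; [159, 19, 6]]·[p, q, r]ᵀ = [10463, 1285, 180]ᵀ.
Row-reducing yields p = 372017/383448, q = 154917/127816, r = 86639/191724.

p = 0.9702, q = 1.2120, r = 0.4519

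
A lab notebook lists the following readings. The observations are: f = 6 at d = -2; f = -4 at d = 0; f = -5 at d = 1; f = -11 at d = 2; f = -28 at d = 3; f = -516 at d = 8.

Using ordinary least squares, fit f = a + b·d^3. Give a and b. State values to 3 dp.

Forming MᵀM = [[6, 540]; [540, 263002]] and Mᵀf = [-558, -265089]ᵀ gives MᵀM·[a, b]ᵀ = Mᵀf.
Δ = 6·263002 − 540² = 1286412.
a = ((-558)·263002 − 540·(-265089))/1286412 = -300588/107201; b = (6·(-265089) − 540·(-558))/1286412 = -214869/214402.

a = -2.804, b = -1.002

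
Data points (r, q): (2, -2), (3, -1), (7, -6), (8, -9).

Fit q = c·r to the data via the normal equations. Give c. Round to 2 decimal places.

Sums needed: Σr·r = 126.
Right-hand side: Σr·q = -121.
Normal equations: [[126]]·[c]ᵀ = [-121]ᵀ.
Hence c = -121 / 126 ≈ -0.960317.

c = -0.96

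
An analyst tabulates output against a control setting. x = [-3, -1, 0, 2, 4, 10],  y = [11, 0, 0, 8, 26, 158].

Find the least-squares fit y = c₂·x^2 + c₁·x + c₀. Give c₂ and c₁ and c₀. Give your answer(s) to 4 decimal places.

c₂ = 1.5080, c₁ = 0.7424, c₀ = -0.3257

Compute the Gram sums: Σx^2·x^2 = 10354, Σx^2·x = 1044, Σx^2 = 130, Σx·x = 130, Σx = 12, Σ1 = 6.
For Aᵀy: Σx^2·y = 16347, Σx·y = 1667, Σy = 203.
Row-reducing yields c₂ = 208451/138226, c₁ = 102617/138226, c₀ = -22513/69113.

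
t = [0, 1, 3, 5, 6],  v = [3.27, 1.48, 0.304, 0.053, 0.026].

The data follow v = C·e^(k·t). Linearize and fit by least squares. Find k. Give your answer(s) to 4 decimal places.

k = -0.8139

With ln vᵢ as the transformed response and tᵢ as the regressor:
Σt = 15.0000, Σ(t)² = 71.0000, Σln v = -6.2010, Σt·ln v = -39.7654.
Normal system: [[71.0000, 15.0000]; [15.0000, 5]]·[k, ln C]ᵀ = [-39.7654, -6.2010]ᵀ.
Solving (det = 130.0000): k = -0.81394, ln C = 1.20161.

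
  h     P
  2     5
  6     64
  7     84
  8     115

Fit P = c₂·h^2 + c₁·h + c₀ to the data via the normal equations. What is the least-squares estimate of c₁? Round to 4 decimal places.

c₁ = -0.8331

The normal equations are: 7809·c₂ + 1079·c₁ + 153·c₀ = 13800;  1079·c₂ + 153·c₁ + 23·c₀ = 1902;  153·c₂ + 23·c₁ + 4·c₀ = 268.
Solving the 3×3 system (Gaussian elimination) gives c₂ = 3425/1804, c₁ = -1503/1804, c₀ = -34/41.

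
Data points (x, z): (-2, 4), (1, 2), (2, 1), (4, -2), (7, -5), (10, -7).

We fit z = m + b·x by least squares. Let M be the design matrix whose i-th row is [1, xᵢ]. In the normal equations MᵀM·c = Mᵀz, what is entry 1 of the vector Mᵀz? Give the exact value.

Entry 1 ↔ basis 1, so (Mᵀz)_{1} = Σᵢ zᵢ = (1)·(4) + (1)·(2) + (1)·(1) + (1)·(-2) + (1)·(-5) + (1)·(-7) = -7.

-7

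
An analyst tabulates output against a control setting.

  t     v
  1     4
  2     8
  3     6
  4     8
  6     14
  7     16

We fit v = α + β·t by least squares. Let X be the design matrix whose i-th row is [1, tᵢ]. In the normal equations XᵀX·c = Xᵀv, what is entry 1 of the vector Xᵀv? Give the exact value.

Entry 1 ↔ basis 1, so (Xᵀv)_{1} = Σᵢ vᵢ = (1)·(4) + (1)·(8) + (1)·(6) + (1)·(8) + (1)·(14) + (1)·(16) = 56.

56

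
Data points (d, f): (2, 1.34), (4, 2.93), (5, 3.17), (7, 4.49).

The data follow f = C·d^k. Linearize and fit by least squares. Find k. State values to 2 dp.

Linearized form: ln f = k·ln d + ln C. From the 4 transformed points,
Σln d = 5.6348, Σ(ln d)² = 8.7791, Σln f = 4.0233, Σln d·ln f = 6.4725.
Normal system: [[8.7791, 5.6348]; [5.6348, 4]]·[k, ln C]ᵀ = [6.4725, 4.0233]ᵀ.
Δ = 8.7791·4 − (5.6348)² = 3.3656; k = (6.4725·4 − 5.6348·4.0233)/3.3656 = 0.95662, ln C = (8.7791·4.0233 − 5.6348·6.4725)/3.3656 = -0.34178.

k = 0.96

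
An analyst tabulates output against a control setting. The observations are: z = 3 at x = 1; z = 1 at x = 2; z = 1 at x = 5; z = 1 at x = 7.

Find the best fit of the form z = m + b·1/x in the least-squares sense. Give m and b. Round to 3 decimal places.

The normal system AᵀA·[m, b]ᵀ = Aᵀz is [[4, 129/70]; [129/70, 6421/4900]]·[m, b]ᵀ = [6, 269/70]ᵀ.
Δ = 4·(6421/4900) − (129/70)² = 9043/4900.
m = (6·(6421/4900) − (129/70)·(269/70))/(9043/4900) = 3825/9043; b = (4·(269/70) − (129/70)·6)/(9043/4900) = 21140/9043.

m = 0.423, b = 2.338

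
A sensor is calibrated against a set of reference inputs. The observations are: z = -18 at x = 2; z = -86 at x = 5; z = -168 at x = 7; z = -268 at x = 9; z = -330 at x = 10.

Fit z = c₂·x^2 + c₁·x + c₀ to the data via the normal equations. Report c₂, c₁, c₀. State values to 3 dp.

c₂ = -3.131, c₁ = -1.460, c₀ = -2.165

From the data, Σx^2·x^2 = 19603, Σx^2·x = 2205, Σx^2 = 259, Σx·x = 259, Σx = 33, Σ1 = 5.
Moment sums: Σx^2·z = -65162, Σx·z = -7354, Σz = -870.
So MᵀM·[c₂, c₁, c₀]ᵀ = Mᵀz: [[19603, 2205, 259]; [2205, 259, 33]; [259, 33, 5]]·[c₂, c₁, c₀]ᵀ = [-65162, -7354, -870]ᵀ.
Inverting the 3×3 Gram matrix, [c₂, c₁, c₀]ᵀ = [-18155/5798, -8465/5798, -6277/2899]ᵀ.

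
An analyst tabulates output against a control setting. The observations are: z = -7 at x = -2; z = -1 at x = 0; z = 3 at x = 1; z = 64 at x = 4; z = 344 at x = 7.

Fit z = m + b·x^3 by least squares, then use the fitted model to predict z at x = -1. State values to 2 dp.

ẑ = -0.49

Compute the Gram sums: Σ1 = 5, Σx^3 = 400, Σx^3·x^3 = 121810.
Moment sums: Σz = 403, Σx^3·z = 122147.
Normal equations: [[5, 400]; [400, 121810]]·[m, b]ᵀ = [403, 122147]ᵀ.
det = 5·121810 − 400² = 449050.
m = (403·121810 − 400·122147)/449050 = 23063/44905; b = (5·122147 − 400·403)/449050 = 89907/89810.
At x = -1: ẑ = (23063/44905)·(1) + (89907/89810)·(-1) = -43781/89810.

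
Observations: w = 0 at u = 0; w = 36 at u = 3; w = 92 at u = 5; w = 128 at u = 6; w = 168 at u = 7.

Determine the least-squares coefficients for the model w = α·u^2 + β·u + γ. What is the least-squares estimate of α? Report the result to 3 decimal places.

Entries of XᵀX: Σu^2·u^2 = 4403, Σu^2·u = 711, Σu^2 = 119, Σu·u = 119, Σu = 21, Σ1 = 5.
Moment sums: Σu^2·w = 15464, Σu·w = 2512, Σw = 424.
So XᵀX·[α, β, γ]ᵀ = Xᵀw: [[4403, 711, 119]; [711, 119, 21]; [119, 21, 5]]·[α, β, γ]ᵀ = [15464, 2512, 424]ᵀ.
Row-reducing yields α = 1256/429, β = 524/143, γ = -116/429.

α = 2.928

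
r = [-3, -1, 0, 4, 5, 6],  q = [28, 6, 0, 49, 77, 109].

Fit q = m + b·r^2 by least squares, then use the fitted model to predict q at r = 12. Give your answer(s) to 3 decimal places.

With design matrix A, AᵀA = [[6, 87]; [87, 2259]] and Aᵀq = [269, 6891]ᵀ.
Eliminating b: 2259·(row 1) − 87·(row 2) gives 5985·m = 2259·269 − 87·6891 = 8154, so m = 906/665.
Then b = (6891 − 87·(906/665))/2259 = 5981/1995.
At r = 12: q̂ = (906/665)·(1) + (5981/1995)·(144) = 41142/95.

q̂ = 433.074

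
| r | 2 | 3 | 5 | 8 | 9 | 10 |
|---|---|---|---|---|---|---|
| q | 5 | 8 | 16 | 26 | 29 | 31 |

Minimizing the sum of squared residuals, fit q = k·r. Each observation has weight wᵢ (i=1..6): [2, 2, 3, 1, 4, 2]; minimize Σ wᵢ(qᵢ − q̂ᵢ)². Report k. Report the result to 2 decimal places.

k = 3.16

Entries of AᵀWA: Σwᵢ·r·r = 689.
And Σwᵢ·r·q = 2180.
k = 2180/689 = 3.16401.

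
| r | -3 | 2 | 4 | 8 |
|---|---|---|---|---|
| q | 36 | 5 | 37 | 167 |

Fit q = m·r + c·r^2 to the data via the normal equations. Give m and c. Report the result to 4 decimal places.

Sums needed: Σr·r = 93, Σr·r^2 = 557, Σr^2·r^2 = 4449.
Right-hand side: Σr·q = 1386, Σr^2·q = 11624.
Δ = 93·4449 − 557² = 103508.
m = (1386·4449 − 557·11624)/103508 = -154127/51754; c = (93·11624 − 557·1386)/103508 = 154515/51754.

m = -2.9781, c = 2.9856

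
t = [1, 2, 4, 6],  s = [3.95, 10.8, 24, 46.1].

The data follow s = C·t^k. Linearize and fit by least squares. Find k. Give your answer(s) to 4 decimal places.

With ln sᵢ as the transformed response and ln tᵢ as the regressor:
XᵀX = [[5.6127, 3.8712]; [3.8712, 4]], rhs = [12.9190, 10.7621]ᵀ  (here Σln t = 3.8712, Σ(ln t)² = 5.6127, Σln s = 10.7621, Σln t·ln s = 12.9190).
Slope k = (n·Σln t·ln s − Σln t·Σln s)/(n·Σ(ln t)² − (Σln t)²) = (4·12.9190 − 3.8712·10.7621)/7.4645 = 1.34150; ln C = (Σln s − k·Σln t)/n = 1.39223.

k = 1.3415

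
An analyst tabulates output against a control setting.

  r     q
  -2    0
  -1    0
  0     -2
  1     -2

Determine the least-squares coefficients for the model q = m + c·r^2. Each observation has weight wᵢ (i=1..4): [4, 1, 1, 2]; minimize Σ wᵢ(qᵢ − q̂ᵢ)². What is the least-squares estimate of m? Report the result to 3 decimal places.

m = -1.863

The normal equations are: 8·m + 19·c = -6;  19·m + 67·c = -4.
(Σwᵢ·1 = 8, Σwᵢ·r^2 = 19, Σwᵢ·r^2·r^2 = 67, Σwᵢ·q = -6, Σwᵢ·r^2·q = -4.)
Determinant 8·67 − 19² = 175.
m = ((-6)·67 − 19·(-4))/175 = -326/175; c = (8·(-4) − 19·(-6))/175 = 82/175.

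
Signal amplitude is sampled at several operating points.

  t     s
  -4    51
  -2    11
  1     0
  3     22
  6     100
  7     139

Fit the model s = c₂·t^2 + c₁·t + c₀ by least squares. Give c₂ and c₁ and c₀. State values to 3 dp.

c₂ = 3.036, c₁ = -1.083, c₀ = -2.378

The normal equations are: 4051·c₂ + 515·c₁ + 115·c₀ = 11469;  515·c₂ + 115·c₁ + 11·c₀ = 1413;  115·c₂ + 11·c₁ + 6·c₀ = 323.
(Σt^2·t^2 = 4051, Σt^2·t = 515, Σt^2 = 115, Σt·t = 115, Σt = 11, Σ1 = 6, Σt^2·s = 11469, Σt·s = 1413, Σs = 323.)
Row-reducing yields c₂ = 62719/20656, c₁ = -22375/20656, c₀ = -6139/2582.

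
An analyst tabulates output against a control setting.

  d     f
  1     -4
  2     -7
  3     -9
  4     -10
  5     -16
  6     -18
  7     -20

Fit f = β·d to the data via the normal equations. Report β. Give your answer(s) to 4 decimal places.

The normal system XᵀX·[β]ᵀ = Xᵀf is [[140]]·[β]ᵀ = [-413]ᵀ.
Hence β = -413 / 140 ≈ -2.95.

β = -2.9500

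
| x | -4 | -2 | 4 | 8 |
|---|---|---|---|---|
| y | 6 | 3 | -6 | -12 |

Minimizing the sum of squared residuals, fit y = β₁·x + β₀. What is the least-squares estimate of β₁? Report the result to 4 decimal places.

Normal-equation sums: Σx·x = 100, Σx = 6, Σ1 = 4.
Moment sums: Σx·y = -150, Σy = -9.
det = 100·4 − 6² = 364.
β₁ = ((-150)·4 − 6·(-9))/364 = -3/2; β₀ = (100·(-9) − 6·(-150))/364 = 0.

β₁ = -1.5000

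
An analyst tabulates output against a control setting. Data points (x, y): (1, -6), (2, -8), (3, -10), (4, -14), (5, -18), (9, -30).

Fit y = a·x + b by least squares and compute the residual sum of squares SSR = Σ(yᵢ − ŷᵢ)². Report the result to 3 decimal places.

AᵀA·[a, b]ᵀ = Aᵀy reads: 136·a + 24·b = -468;  24·a + 6·b = -86.
(Σx·x = 136, Σx = 24, Σ1 = 6, Σx·y = -468, Σy = -86.)
det = 136·6 − 24² = 240.
a = ((-468)·6 − 24·(-86))/240 = -31/10; b = (136·(-86) − 24·(-468))/240 = -29/15.
Residuals: -29/30, 2/15, 37/30, 1/3, -17/30, -1/6; SSR = 44/15.

SSR = 2.933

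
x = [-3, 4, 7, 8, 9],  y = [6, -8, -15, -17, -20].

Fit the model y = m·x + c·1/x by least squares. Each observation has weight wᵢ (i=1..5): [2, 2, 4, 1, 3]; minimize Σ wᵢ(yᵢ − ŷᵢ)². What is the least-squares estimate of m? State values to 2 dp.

Normal-equation sums: Σwᵢ·x·x = 553, Σwᵢ·x·1/x = 12, Σwᵢ·1/x·1/x = 40771/84672.
Right-hand side: Σwᵢ·x·y = -1196, Σwᵢ·1/x·y = -4261/168.
AᵀWA·[m, c]ᵀ = AᵀWy becomes [[553, 12]; [12, 40771/84672]]·[m, c]ᵀ = [-1196, -4261/168]ᵀ.
Eliminating c: (40771/84672)·(row 1) − 12·(row 2) gives (1479085/12096)·m = (40771/84672)·(-1196) − 12·(-4261/168) = -5747897/21168, so m = -22991588/10353595.
Then c = ((-4261/168) − 12·(-22991588/10353595))/(40771/84672) = 3945816/1479085.

m = -2.22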